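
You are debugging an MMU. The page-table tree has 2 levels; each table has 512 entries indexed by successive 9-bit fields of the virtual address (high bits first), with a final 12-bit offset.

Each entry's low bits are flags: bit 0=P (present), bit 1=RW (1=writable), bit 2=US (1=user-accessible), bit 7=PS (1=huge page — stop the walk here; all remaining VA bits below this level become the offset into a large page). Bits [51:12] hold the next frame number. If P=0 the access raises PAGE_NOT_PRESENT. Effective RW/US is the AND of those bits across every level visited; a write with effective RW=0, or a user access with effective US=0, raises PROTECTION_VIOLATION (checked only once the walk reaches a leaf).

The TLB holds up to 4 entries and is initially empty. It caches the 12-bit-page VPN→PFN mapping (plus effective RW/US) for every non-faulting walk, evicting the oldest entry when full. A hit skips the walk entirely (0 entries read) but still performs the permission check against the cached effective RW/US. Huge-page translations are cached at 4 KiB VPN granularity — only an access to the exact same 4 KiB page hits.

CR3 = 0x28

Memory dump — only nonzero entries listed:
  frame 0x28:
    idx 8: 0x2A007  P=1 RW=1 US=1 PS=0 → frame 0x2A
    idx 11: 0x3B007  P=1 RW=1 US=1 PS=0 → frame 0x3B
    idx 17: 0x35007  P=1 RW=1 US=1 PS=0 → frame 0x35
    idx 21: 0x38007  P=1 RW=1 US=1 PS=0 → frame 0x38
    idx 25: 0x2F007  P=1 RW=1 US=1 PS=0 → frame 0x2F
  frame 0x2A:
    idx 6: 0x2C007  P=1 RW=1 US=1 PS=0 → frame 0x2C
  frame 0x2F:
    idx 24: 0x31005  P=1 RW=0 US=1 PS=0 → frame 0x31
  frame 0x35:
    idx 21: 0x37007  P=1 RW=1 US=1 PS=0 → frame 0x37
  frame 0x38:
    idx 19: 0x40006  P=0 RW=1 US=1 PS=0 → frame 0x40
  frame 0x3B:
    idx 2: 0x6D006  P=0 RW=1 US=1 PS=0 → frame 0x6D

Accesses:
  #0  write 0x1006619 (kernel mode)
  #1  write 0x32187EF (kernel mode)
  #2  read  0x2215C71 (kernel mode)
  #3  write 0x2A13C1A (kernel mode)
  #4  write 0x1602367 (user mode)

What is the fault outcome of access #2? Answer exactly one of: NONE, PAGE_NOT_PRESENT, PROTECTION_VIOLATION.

Per-access translation:
#0 VA=0x1006619 (w,kernel):
  L0: frame=0x28 idx=8 entry=0x2A007 [P=1 RW=1 US=1 PS=0]
  L1: frame=0x2A idx=6 entry=0x2C007 [P=1 RW=1 US=1 PS=0]
  → PA=0x2C619  (2 entries read)
#1 VA=0x32187EF (w,kernel):
  L0: frame=0x28 idx=25 entry=0x2F007 [P=1 RW=1 US=1 PS=0]
  L1: frame=0x2F idx=24 entry=0x31005 [P=1 RW=0 US=1 PS=0]
  ⇒ fault: PROTECTION_VIOLATION  — 2 lookups
#2 VA=0x2215C71 (r,kernel):
  L0: frame=0x28 idx=17 entry=0x35007 [P=1 RW=1 US=1 PS=0]
  L1: frame=0x35 idx=21 entry=0x37007 [P=1 RW=1 US=1 PS=0]
  → PA=0x37C71  (2 entries read)
#3 VA=0x2A13C1A (w,kernel):
  L0: frame=0x28 idx=21 entry=0x38007 [P=1 RW=1 US=1 PS=0]
  L1: frame=0x38 idx=19 entry=0x40006 [P=0 RW=1 US=1 PS=0]
  ⇒ fault: PAGE_NOT_PRESENT  — 2 lookups
#4 VA=0x1602367 (w,user):
  L0: frame=0x28 idx=11 entry=0x3B007 [P=1 RW=1 US=1 PS=0]
  L1: frame=0x3B idx=2 entry=0x6D006 [P=0 RW=1 US=1 PS=0]
  ⇒ fault: PAGE_NOT_PRESENT  — 2 lookups

Access #2 fault: NONE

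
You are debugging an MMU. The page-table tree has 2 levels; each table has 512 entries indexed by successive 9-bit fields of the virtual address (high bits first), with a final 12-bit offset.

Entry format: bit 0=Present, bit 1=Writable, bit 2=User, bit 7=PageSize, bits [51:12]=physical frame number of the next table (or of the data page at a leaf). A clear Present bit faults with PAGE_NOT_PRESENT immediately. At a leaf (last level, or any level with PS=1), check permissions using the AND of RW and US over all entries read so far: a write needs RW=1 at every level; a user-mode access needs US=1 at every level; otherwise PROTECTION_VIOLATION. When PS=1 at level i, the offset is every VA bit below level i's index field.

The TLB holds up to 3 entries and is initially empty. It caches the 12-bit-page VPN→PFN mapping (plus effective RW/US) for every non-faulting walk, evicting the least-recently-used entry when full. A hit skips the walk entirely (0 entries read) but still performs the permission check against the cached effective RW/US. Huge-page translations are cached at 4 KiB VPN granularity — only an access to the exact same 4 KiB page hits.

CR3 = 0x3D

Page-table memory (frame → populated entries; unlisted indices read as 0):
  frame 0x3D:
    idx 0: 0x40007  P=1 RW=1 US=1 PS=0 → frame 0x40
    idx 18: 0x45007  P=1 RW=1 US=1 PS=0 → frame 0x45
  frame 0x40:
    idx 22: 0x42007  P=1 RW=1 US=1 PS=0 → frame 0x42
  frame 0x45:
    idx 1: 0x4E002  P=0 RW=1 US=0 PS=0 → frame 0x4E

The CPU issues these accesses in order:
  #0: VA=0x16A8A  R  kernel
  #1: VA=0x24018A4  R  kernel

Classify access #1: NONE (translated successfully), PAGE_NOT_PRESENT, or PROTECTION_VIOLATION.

Per-access translation:
#0 VA=0x16A8A (r,kernel):
  L0 @0x3D[0] → 0x40007  P=1,RW=1,US=1,PS=0
  L1 @0x40[22] → 0x42007  P=1,RW=1,US=1,PS=0
  ⇒ phys 0x42A8A  [2 reads]
#1 VA=0x24018A4 (r,kernel):
  L0 @0x3D[18] → 0x45007  P=1,RW=1,US=1,PS=0
  L1 @0x45[1] → 0x4E002  P=0,RW=1,US=0,PS=0
  ⇒ fault: PAGE_NOT_PRESENT  — 2 lookups

Access #1 fault: PAGE_NOT_PRESENT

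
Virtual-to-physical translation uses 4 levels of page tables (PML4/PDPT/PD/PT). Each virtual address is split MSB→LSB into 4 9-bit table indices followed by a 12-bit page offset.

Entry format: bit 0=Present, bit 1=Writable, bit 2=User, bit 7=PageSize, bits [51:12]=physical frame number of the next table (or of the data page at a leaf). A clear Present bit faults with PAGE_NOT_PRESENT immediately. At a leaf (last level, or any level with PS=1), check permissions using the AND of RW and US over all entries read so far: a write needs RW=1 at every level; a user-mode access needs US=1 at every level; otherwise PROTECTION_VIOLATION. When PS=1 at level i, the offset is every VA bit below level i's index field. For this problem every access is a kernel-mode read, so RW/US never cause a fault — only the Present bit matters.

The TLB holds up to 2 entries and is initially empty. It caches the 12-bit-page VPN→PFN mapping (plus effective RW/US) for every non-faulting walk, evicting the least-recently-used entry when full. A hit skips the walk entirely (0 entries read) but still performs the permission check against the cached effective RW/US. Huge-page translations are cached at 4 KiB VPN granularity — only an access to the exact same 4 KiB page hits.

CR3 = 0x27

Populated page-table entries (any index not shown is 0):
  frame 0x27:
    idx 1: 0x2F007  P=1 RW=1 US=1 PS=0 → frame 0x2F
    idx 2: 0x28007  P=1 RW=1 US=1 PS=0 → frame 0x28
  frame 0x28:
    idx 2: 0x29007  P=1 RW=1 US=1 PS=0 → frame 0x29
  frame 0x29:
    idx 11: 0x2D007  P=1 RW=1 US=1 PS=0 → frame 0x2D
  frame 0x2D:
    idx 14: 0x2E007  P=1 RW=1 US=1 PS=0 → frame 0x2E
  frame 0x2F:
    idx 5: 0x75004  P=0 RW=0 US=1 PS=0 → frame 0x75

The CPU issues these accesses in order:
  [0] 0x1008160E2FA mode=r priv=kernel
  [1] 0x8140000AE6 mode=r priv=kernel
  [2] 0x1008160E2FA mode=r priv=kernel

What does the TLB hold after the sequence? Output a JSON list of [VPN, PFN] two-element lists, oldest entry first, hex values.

Walk each access:
#0 VA=0x1008160E2FA (r,kernel):
  [0] read 0x27 idx=2: raw=0x28007 flags P=1 W=1 U=1 S=0
  [1] read 0x28 idx=2: raw=0x29007 flags P=1 W=1 U=1 S=0
  [2] read 0x29 idx=11: raw=0x2D007 flags P=1 W=1 U=1 S=0
  [3] read 0x2D idx=14: raw=0x2E007 flags P=1 W=1 U=1 S=0
  → PA=0x2E2FA  (4 entries read)
#1 VA=0x8140000AE6 (r,kernel):
  [0] read 0x27 idx=1: raw=0x2F007 flags P=1 W=1 U=1 S=0
  [1] read 0x2F idx=5: raw=0x75004 flags P=0 W=0 U=1 S=0
  → PAGE_NOT_PRESENT  (2 entries read)
#2 VA=0x1008160E2FA (r,kernel):
  TLB hit vpn=0x1008160E → PA=0x2E2FA

TLB: [["0x1008160E", "0x2E"]]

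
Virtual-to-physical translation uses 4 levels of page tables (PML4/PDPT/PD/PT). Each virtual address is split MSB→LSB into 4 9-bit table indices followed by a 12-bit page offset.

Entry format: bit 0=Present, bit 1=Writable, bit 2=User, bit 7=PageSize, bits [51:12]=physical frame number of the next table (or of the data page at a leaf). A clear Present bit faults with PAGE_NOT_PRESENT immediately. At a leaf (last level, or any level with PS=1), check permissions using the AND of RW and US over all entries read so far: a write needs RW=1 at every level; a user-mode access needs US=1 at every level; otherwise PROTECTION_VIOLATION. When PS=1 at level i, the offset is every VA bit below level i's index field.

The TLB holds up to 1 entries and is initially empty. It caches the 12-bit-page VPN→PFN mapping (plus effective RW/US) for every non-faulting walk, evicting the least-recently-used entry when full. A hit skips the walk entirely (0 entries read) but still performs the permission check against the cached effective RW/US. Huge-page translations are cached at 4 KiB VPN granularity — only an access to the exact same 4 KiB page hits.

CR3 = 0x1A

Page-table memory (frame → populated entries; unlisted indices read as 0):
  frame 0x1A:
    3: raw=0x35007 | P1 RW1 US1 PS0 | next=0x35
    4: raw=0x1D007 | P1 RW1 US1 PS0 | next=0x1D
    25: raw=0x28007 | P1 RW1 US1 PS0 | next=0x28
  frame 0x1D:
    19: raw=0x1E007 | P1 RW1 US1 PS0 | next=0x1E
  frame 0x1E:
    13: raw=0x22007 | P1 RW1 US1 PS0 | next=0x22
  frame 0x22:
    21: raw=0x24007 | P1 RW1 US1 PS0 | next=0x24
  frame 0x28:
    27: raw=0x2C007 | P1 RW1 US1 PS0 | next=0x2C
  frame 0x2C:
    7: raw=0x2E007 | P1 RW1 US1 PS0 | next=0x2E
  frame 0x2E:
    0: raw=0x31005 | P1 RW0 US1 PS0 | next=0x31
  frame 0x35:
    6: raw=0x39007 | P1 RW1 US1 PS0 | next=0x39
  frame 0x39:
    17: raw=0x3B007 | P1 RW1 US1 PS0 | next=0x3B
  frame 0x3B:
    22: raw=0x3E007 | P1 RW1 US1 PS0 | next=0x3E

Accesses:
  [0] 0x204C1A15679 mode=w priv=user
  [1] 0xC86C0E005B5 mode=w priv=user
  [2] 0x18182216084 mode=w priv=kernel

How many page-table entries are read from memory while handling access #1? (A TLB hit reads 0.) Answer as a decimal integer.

Trace:
#0 VA=0x204C1A15679 (w,user):
  [0] read 0x1A idx=4: raw=0x1D007 flags P=1 W=1 U=1 S=0
  [1] read 0x1D idx=19: raw=0x1E007 flags P=1 W=1 U=1 S=0
  [2] read 0x1E idx=13: raw=0x22007 flags P=1 W=1 U=1 S=0
  [3] read 0x22 idx=21: raw=0x24007 flags P=1 W=1 U=1 S=0
  → PA=0x24679  (4 entries read)
#1 VA=0xC86C0E005B5 (w,user):
  [0] read 0x1A idx=25: raw=0x28007 flags P=1 W=1 U=1 S=0
  [1] read 0x28 idx=27: raw=0x2C007 flags P=1 W=1 U=1 S=0
  [2] read 0x2C idx=7: raw=0x2E007 flags P=1 W=1 U=1 S=0
  [3] read 0x2E idx=0: raw=0x31005 flags P=1 W=0 U=1 S=0
  ✗ PROTECTION_VIOLATION  [4 reads]
#2 VA=0x18182216084 (w,kernel):
  [0] read 0x1A idx=3: raw=0x35007 flags P=1 W=1 U=1 S=0
  [1] read 0x35 idx=6: raw=0x39007 flags P=1 W=1 U=1 S=0
  [2] read 0x39 idx=17: raw=0x3B007 flags P=1 W=1 U=1 S=0
  [3] read 0x3B idx=22: raw=0x3E007 flags P=1 W=1 U=1 S=0
  → PA=0x3E084  (4 entries read)

Entries read for #1: 4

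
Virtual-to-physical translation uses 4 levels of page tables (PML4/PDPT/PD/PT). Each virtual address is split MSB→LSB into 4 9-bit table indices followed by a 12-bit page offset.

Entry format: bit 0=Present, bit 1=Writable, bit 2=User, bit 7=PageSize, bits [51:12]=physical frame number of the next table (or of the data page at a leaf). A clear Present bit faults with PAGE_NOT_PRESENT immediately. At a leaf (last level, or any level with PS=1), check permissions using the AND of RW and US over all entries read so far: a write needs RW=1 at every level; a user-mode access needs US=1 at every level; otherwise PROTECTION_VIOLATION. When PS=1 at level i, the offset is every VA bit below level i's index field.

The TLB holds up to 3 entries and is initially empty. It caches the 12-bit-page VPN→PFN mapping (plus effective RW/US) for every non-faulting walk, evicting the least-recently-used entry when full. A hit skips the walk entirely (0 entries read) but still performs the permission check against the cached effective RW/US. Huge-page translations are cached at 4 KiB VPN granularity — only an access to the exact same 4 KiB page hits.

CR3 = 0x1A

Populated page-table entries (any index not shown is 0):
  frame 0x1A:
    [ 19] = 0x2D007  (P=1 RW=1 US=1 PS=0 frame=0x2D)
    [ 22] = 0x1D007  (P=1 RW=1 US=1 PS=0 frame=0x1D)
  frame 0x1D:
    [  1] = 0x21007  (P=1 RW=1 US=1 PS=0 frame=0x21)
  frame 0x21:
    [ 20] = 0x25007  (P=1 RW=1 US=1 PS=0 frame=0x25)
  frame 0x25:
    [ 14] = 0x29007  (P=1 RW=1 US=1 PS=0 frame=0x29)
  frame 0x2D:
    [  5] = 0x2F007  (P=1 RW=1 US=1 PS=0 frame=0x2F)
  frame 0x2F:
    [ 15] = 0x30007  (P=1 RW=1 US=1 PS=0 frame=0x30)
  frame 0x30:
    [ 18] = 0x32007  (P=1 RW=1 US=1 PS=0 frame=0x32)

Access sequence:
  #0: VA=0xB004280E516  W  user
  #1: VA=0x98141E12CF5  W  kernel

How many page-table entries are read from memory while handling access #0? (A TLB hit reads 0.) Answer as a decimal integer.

Per-access translation:
#0 VA=0xB004280E516 (w,user):
  [0] read 0x1A idx=22: raw=0x1D007 flags P=1 W=1 U=1 S=0
  [1] read 0x1D idx=1: raw=0x21007 flags P=1 W=1 U=1 S=0
  [2] read 0x21 idx=20: raw=0x25007 flags P=1 W=1 U=1 S=0
  [3] read 0x25 idx=14: raw=0x29007 flags P=1 W=1 U=1 S=0
  → PA=0x29516  (4 entries read)
#1 VA=0x98141E12CF5 (w,kernel):
  [0] read 0x1A idx=19: raw=0x2D007 flags P=1 W=1 U=1 S=0
  [1] read 0x2D idx=5: raw=0x2F007 flags P=1 W=1 U=1 S=0
  [2] read 0x2F idx=15: raw=0x30007 flags P=1 W=1 U=1 S=0
  [3] read 0x30 idx=18: raw=0x32007 flags P=1 W=1 U=1 S=0
  → PA=0x32CF5  (4 entries read)

Entries read for #0: 4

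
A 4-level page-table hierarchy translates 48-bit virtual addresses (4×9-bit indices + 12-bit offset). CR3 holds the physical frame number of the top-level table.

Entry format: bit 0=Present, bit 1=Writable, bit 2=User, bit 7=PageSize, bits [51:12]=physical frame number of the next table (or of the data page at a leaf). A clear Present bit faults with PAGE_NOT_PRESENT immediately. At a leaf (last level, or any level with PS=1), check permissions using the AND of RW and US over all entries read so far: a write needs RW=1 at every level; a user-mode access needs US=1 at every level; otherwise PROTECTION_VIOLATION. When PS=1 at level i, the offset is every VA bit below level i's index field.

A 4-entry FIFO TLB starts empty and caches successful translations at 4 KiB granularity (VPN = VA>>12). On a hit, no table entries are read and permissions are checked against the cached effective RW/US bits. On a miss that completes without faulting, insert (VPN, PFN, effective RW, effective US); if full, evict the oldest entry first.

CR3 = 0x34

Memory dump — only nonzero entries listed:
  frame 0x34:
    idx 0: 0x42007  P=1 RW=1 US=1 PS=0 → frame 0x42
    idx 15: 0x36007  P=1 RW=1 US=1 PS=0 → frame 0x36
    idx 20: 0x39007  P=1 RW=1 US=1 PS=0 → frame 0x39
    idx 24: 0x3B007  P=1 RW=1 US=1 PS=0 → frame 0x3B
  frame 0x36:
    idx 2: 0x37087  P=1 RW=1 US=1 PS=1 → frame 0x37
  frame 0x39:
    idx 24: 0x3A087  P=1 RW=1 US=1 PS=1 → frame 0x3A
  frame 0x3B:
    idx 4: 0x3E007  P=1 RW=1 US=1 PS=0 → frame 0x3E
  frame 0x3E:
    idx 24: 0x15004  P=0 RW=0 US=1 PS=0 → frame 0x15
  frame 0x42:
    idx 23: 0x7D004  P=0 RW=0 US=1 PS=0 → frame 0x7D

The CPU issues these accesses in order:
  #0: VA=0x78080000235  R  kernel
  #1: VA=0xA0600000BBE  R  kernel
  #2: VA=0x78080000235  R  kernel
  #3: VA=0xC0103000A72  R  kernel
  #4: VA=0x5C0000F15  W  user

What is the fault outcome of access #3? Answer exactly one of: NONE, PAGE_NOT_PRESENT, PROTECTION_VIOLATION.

Trace:
#0 VA=0x78080000235 (r,kernel):
  L0: frame=0x34 idx=15 entry=0x36007 [P=1 RW=1 US=1 PS=0]
  L1: frame=0x36 idx=2 entry=0x37087 [P=1 RW=1 US=1 PS=1]
  ✓ 0x37235 (huge @L1)  — 2 lookups
#1 VA=0xA0600000BBE (r,kernel):
  L0: frame=0x34 idx=20 entry=0x39007 [P=1 RW=1 US=1 PS=0]
  L1: frame=0x39 idx=24 entry=0x3A087 [P=1 RW=1 US=1 PS=1]
  ✓ 0x3ABBE (huge @L1)  — 2 lookups
#2 VA=0x78080000235 (r,kernel):
  TLB hit vpn=0x78080000 → PA=0x37235
#3 VA=0xC0103000A72 (r,kernel):
  L0: frame=0x34 idx=24 entry=0x3B007 [P=1 RW=1 US=1 PS=0]
  L1: frame=0x3B idx=4 entry=0x3E007 [P=1 RW=1 US=1 PS=0]
  L2: frame=0x3E idx=24 entry=0x15004 [P=0 RW=0 US=1 PS=0]
  ✗ PAGE_NOT_PRESENT  [3 reads]
#4 VA=0x5C0000F15 (w,user):
  L0: frame=0x34 idx=0 entry=0x42007 [P=1 RW=1 US=1 PS=0]
  L1: frame=0x42 idx=23 entry=0x7D004 [P=0 RW=0 US=1 PS=0]
  ✗ PAGE_NOT_PRESENT  [2 reads]

Access #3 fault: PAGE_NOT_PRESENT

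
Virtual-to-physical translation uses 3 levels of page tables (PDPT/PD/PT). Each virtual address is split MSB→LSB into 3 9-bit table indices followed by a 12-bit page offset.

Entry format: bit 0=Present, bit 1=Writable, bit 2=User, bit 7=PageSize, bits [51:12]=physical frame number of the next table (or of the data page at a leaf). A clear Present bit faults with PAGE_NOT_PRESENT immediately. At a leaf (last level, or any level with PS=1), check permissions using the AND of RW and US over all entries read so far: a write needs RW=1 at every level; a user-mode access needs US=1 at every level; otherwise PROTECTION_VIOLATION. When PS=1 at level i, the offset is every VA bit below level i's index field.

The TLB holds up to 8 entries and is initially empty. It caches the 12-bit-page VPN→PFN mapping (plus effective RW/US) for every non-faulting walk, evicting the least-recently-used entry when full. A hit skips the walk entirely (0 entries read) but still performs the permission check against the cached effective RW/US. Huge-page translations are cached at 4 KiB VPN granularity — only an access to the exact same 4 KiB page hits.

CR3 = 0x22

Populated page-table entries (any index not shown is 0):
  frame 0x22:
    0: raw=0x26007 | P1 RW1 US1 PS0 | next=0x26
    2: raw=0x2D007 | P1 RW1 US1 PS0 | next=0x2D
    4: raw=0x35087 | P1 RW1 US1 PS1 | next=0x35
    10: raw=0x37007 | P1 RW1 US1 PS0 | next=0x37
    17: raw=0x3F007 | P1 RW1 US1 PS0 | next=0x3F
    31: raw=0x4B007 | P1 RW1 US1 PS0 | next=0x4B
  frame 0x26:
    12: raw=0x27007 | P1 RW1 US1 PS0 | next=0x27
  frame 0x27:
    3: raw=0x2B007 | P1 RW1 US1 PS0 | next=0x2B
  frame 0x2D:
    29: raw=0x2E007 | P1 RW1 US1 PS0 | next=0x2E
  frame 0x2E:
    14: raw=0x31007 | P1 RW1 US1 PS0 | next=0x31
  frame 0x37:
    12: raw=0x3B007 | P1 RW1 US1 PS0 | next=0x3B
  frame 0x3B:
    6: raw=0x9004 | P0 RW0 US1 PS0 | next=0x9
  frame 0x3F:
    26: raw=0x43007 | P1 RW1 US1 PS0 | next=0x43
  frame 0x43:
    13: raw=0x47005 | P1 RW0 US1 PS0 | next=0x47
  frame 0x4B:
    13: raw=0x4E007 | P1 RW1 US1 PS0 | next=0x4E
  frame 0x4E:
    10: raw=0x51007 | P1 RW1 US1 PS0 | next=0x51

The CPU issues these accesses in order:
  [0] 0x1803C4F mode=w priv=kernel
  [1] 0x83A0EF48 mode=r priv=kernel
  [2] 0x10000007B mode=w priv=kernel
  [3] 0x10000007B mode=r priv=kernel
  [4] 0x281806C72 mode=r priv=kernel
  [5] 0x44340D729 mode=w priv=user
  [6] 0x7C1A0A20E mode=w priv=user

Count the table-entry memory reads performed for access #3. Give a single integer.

Per-access translation:
#0 VA=0x1803C4F (w,kernel):
  L0 @0x22[0] → 0x26007  P=1,RW=1,US=1,PS=0
  L1 @0x26[12] → 0x27007  P=1,RW=1,US=1,PS=0
  L2 @0x27[3] → 0x2B007  P=1,RW=1,US=1,PS=0
  ✓ 0x2BC4F  — 3 lookups
#1 VA=0x83A0EF48 (r,kernel):
  L0 @0x22[2] → 0x2D007  P=1,RW=1,US=1,PS=0
  L1 @0x2D[29] → 0x2E007  P=1,RW=1,US=1,PS=0
  L2 @0x2E[14] → 0x31007  P=1,RW=1,US=1,PS=0
  ✓ 0x31F48  — 3 lookups
#2 VA=0x10000007B (w,kernel):
  L0 @0x22[4] → 0x35087  P=1,RW=1,US=1,PS=1
  ✓ 0x3507B (huge @L0)  — 1 lookups
#3 VA=0x10000007B (r,kernel):
  TLB hit vpn=0x100000 → PA=0x3507B
#4 VA=0x281806C72 (r,kernel):
  L0 @0x22[10] → 0x37007  P=1,RW=1,US=1,PS=0
  L1 @0x37[12] → 0x3B007  P=1,RW=1,US=1,PS=0
  L2 @0x3B[6] → 0x9004  P=0,RW=0,US=1,PS=0
  → PAGE_NOT_PRESENT  (3 entries read)
#5 VA=0x44340D729 (w,user):
  L0 @0x22[17] → 0x3F007  P=1,RW=1,US=1,PS=0
  L1 @0x3F[26] → 0x43007  P=1,RW=1,US=1,PS=0
  L2 @0x43[13] → 0x47005  P=1,RW=0,US=1,PS=0
  → PROTECTION_VIOLATION  (3 entries read)
#6 VA=0x7C1A0A20E (w,user):
  L0 @0x22[31] → 0x4B007  P=1,RW=1,US=1,PS=0
  L1 @0x4B[13] → 0x4E007  P=1,RW=1,US=1,PS=0
  L2 @0x4E[10] → 0x51007  P=1,RW=1,US=1,PS=0
  ✓ 0x5120E  — 3 lookups

Entries read for #3: 0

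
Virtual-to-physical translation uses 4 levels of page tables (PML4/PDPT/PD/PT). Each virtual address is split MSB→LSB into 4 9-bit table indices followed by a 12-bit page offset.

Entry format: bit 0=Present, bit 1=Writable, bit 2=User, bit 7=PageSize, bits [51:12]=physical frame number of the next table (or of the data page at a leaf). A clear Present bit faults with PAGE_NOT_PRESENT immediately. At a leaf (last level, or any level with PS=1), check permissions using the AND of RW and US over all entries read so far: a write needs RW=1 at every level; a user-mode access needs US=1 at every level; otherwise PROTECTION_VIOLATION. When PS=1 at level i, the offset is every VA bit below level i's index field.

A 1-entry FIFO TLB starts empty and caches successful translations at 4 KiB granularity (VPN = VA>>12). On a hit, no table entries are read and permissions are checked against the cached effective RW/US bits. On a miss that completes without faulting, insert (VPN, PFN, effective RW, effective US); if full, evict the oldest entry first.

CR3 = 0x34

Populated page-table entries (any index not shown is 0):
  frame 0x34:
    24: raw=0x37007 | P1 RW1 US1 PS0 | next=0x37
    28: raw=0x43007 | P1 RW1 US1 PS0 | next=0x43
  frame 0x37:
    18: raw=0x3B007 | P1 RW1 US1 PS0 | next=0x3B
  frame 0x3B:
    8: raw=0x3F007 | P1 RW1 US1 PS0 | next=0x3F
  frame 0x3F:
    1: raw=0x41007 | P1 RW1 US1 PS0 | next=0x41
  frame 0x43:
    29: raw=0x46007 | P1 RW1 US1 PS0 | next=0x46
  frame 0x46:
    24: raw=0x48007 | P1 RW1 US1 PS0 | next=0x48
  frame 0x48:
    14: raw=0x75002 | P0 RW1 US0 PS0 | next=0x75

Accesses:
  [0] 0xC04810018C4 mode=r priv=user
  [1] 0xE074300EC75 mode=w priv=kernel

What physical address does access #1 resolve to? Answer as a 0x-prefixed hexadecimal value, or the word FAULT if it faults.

Trace:
#0 VA=0xC04810018C4 (r,user):
  [0] read 0x34 idx=24: raw=0x37007 flags P=1 W=1 U=1 S=0
  [1] read 0x37 idx=18: raw=0x3B007 flags P=1 W=1 U=1 S=0
  [2] read 0x3B idx=8: raw=0x3F007 flags P=1 W=1 U=1 S=0
  [3] read 0x3F idx=1: raw=0x41007 flags P=1 W=1 U=1 S=0
  → PA=0x418C4  (4 entries read)
#1 VA=0xE074300EC75 (w,kernel):
  [0] read 0x34 idx=28: raw=0x43007 flags P=1 W=1 U=1 S=0
  [1] read 0x43 idx=29: raw=0x46007 flags P=1 W=1 U=1 S=0
  [2] read 0x46 idx=24: raw=0x48007 flags P=1 W=1 U=1 S=0
  [3] read 0x48 idx=14: raw=0x75002 flags P=0 W=1 U=0 S=0
  → PAGE_NOT_PRESENT  (4 entries read)

Access #1 PA: FAULT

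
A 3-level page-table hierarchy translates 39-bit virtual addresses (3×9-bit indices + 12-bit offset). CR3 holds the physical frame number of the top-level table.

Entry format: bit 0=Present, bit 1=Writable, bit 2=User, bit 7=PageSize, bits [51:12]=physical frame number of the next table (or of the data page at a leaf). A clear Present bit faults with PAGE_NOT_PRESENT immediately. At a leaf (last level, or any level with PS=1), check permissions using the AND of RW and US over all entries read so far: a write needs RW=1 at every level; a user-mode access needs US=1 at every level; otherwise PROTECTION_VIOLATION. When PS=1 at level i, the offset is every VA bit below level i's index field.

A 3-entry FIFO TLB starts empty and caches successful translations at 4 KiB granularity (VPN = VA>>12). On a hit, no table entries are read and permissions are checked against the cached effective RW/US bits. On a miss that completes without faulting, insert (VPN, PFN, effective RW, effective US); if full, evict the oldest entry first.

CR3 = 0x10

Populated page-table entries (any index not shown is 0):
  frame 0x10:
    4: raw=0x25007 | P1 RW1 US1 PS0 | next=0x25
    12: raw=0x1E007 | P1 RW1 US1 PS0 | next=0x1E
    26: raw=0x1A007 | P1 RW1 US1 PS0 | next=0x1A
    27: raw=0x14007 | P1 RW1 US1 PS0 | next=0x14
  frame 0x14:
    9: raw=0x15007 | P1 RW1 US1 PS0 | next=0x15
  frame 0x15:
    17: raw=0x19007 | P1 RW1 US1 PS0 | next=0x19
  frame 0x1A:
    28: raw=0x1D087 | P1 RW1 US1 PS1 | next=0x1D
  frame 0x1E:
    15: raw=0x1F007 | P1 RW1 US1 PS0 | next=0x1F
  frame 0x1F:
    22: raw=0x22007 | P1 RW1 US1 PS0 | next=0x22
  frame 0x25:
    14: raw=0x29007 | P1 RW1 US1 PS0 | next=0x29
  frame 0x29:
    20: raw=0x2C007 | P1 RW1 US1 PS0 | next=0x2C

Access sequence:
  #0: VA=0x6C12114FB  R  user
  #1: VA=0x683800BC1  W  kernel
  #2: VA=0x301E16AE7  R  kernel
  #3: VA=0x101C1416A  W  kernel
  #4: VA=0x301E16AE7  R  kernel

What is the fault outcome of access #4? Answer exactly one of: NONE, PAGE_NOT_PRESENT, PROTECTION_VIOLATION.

Per-access translation:
#0 VA=0x6C12114FB (r,user):
  [0] read 0x10 idx=27: raw=0x14007 flags P=1 W=1 U=1 S=0
  [1] read 0x14 idx=9: raw=0x15007 flags P=1 W=1 U=1 S=0
  [2] read 0x15 idx=17: raw=0x19007 flags P=1 W=1 U=1 S=0
  ⇒ phys 0x194FB  [3 reads]
#1 VA=0x683800BC1 (w,kernel):
  [0] read 0x10 idx=26: raw=0x1A007 flags P=1 W=1 U=1 S=0
  [1] read 0x1A idx=28: raw=0x1D087 flags P=1 W=1 U=1 S=1
  ⇒ phys 0x1DBC1 (huge @L1)  [2 reads]
#2 VA=0x301E16AE7 (r,kernel):
  [0] read 0x10 idx=12: raw=0x1E007 flags P=1 W=1 U=1 S=0
  [1] read 0x1E idx=15: raw=0x1F007 flags P=1 W=1 U=1 S=0
  [2] read 0x1F idx=22: raw=0x22007 flags P=1 W=1 U=1 S=0
  ⇒ phys 0x22AE7  [3 reads]
#3 VA=0x101C1416A (w,kernel):
  [0] read 0x10 idx=4: raw=0x25007 flags P=1 W=1 U=1 S=0
  [1] read 0x25 idx=14: raw=0x29007 flags P=1 W=1 U=1 S=0
  [2] read 0x29 idx=20: raw=0x2C007 flags P=1 W=1 U=1 S=0
  ⇒ phys 0x2C16A  [3 reads]
#4 VA=0x301E16AE7 (r,kernel):
  TLB hit vpn=0x301E16 → PA=0x22AE7

Access #4 fault: NONE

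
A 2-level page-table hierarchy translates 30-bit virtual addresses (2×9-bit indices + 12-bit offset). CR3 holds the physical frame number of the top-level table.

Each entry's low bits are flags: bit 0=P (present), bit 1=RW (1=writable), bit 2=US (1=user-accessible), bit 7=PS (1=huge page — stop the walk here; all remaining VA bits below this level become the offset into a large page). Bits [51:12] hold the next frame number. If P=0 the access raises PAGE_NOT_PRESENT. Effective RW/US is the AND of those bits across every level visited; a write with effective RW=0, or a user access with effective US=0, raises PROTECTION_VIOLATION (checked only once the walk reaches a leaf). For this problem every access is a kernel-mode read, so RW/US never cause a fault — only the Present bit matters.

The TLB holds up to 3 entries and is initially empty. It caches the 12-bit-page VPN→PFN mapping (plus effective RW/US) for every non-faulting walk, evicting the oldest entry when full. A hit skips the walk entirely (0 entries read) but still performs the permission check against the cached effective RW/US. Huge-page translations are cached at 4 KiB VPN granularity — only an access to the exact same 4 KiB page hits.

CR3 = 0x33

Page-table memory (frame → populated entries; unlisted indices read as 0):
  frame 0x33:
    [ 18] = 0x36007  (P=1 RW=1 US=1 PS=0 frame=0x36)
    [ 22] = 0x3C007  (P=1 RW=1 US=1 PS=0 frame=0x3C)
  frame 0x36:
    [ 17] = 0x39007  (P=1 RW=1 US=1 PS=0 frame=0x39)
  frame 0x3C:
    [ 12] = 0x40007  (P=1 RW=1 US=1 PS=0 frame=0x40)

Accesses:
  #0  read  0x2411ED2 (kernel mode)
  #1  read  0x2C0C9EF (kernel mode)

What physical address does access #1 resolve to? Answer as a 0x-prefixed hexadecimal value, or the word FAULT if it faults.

Walk each access:
#0 VA=0x2411ED2 (r,kernel):
  [0] read 0x33 idx=18: raw=0x36007 flags P=1 W=1 U=1 S=0
  [1] read 0x36 idx=17: raw=0x39007 flags P=1 W=1 U=1 S=0
  ⇒ phys 0x39ED2  [2 reads]
#1 VA=0x2C0C9EF (r,kernel):
  [0] read 0x33 idx=22: raw=0x3C007 flags P=1 W=1 U=1 S=0
  [1] read 0x3C idx=12: raw=0x40007 flags P=1 W=1 U=1 S=0
  ⇒ phys 0x409EF  [2 reads]

Access #1 PA: 0x409EF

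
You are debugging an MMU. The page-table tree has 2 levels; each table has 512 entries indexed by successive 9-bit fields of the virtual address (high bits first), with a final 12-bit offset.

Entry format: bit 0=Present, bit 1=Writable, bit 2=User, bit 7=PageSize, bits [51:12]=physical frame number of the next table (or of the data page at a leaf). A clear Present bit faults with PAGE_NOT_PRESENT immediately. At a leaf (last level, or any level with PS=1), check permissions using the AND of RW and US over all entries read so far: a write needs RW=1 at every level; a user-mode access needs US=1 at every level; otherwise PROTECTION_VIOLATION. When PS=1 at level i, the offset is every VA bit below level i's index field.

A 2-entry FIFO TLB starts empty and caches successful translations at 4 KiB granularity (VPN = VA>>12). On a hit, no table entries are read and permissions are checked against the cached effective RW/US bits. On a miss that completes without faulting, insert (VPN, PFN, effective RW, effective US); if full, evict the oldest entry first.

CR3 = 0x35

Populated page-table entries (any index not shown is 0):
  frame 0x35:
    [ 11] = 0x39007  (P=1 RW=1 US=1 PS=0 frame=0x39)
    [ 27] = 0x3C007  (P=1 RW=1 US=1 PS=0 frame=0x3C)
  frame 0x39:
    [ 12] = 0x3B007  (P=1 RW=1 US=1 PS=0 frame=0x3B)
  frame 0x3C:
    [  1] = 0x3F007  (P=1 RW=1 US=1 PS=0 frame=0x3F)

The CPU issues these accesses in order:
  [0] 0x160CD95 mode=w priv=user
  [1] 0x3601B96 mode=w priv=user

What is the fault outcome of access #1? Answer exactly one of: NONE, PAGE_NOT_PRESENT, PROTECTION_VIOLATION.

Per-access translation:
#0 VA=0x160CD95 (w,user):
  L0: frame=0x35 idx=11 entry=0x39007 [P=1 RW=1 US=1 PS=0]
  L1: frame=0x39 idx=12 entry=0x3B007 [P=1 RW=1 US=1 PS=0]
  → PA=0x3BD95  (2 entries read)
#1 VA=0x3601B96 (w,user):
  L0: frame=0x35 idx=27 entry=0x3C007 [P=1 RW=1 US=1 PS=0]
  L1: frame=0x3C idx=1 entry=0x3F007 [P=1 RW=1 US=1 PS=0]
  → PA=0x3FB96  (2 entries read)

Access #1 fault: NONE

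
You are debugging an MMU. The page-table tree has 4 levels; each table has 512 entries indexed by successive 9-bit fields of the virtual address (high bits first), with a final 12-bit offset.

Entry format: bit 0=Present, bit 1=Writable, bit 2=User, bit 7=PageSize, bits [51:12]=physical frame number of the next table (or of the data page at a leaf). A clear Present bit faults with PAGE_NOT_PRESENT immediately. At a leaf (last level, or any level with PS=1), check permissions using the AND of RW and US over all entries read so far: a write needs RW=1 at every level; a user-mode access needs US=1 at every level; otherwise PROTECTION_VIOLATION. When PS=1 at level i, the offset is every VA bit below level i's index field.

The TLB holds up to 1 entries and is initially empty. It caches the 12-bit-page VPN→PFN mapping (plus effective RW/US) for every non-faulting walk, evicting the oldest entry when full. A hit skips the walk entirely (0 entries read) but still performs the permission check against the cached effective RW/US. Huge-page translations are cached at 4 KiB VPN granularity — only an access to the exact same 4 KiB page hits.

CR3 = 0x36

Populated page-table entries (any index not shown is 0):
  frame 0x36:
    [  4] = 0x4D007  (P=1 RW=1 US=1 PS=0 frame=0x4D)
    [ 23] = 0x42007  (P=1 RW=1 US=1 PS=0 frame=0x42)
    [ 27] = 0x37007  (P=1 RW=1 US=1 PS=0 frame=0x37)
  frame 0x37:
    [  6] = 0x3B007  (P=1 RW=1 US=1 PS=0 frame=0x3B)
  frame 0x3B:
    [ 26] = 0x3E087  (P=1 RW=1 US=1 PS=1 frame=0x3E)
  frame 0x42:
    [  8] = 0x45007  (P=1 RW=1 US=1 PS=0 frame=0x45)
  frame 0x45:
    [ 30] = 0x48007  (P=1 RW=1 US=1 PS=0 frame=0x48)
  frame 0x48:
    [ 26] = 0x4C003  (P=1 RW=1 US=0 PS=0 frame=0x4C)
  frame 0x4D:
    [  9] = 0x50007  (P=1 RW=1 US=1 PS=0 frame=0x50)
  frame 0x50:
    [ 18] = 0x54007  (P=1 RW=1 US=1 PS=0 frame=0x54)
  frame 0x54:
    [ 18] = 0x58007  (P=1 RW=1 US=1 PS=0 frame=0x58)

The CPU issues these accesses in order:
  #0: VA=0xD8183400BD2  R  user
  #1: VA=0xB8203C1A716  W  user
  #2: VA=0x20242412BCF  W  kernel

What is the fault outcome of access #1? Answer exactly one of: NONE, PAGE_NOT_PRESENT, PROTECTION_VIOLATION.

Trace:
#0 VA=0xD8183400BD2 (r,user):
  L0: frame=0x36 idx=27 entry=0x37007 [P=1 RW=1 US=1 PS=0]
  L1: frame=0x37 idx=6 entry=0x3B007 [P=1 RW=1 US=1 PS=0]
  L2: frame=0x3B idx=26 entry=0x3E087 [P=1 RW=1 US=1 PS=1]
  ⇒ phys 0x3EBD2 (huge @L2)  [3 reads]
#1 VA=0xB8203C1A716 (w,user):
  L0: frame=0x36 idx=23 entry=0x42007 [P=1 RW=1 US=1 PS=0]
  L1: frame=0x42 idx=8 entry=0x45007 [P=1 RW=1 US=1 PS=0]
  L2: frame=0x45 idx=30 entry=0x48007 [P=1 RW=1 US=1 PS=0]
  L3: frame=0x48 idx=26 entry=0x4C003 [P=1 RW=1 US=0 PS=0]
  → PROTECTION_VIOLATION  (4 entries read)
#2 VA=0x20242412BCF (w,kernel):
  L0: frame=0x36 idx=4 entry=0x4D007 [P=1 RW=1 US=1 PS=0]
  L1: frame=0x4D idx=9 entry=0x50007 [P=1 RW=1 US=1 PS=0]
  L2: frame=0x50 idx=18 entry=0x54007 [P=1 RW=1 US=1 PS=0]
  L3: frame=0x54 idx=18 entry=0x58007 [P=1 RW=1 US=1 PS=0]
  ⇒ phys 0x58BCF  [4 reads]

Access #1 fault: PROTECTION_VIOLATION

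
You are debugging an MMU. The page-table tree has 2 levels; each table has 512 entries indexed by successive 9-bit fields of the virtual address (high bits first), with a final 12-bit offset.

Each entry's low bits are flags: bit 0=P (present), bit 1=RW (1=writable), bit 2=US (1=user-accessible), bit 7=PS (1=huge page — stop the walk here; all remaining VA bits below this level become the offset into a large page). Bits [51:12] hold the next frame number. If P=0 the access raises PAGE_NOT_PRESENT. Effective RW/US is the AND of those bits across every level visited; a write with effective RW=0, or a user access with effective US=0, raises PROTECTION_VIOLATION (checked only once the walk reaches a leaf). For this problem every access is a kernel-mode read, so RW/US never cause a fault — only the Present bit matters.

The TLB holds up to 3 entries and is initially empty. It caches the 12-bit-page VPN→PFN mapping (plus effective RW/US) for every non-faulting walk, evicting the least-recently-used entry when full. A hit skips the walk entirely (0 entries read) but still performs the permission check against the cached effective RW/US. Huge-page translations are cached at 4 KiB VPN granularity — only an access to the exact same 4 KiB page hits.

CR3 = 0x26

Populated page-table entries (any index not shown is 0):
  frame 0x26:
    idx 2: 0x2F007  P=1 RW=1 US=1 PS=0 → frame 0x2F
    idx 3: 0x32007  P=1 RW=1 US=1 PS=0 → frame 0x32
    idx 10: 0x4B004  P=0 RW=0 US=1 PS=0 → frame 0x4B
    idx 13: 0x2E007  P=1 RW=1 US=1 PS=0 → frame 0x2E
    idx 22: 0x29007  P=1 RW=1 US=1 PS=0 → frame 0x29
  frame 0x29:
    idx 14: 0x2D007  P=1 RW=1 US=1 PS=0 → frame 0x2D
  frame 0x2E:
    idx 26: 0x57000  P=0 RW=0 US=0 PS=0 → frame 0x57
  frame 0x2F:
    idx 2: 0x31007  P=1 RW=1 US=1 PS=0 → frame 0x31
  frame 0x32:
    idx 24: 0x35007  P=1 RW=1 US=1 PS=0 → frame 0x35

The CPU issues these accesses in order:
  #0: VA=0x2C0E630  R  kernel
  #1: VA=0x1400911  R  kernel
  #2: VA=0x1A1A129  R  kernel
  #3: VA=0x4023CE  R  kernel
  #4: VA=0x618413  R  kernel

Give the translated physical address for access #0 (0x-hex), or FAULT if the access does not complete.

Walk each access:
#0 VA=0x2C0E630 (r,kernel):
  [0] read 0x26 idx=22: raw=0x29007 flags P=1 W=1 U=1 S=0
  [1] read 0x29 idx=14: raw=0x2D007 flags P=1 W=1 U=1 S=0
  ⇒ phys 0x2D630  [2 reads]
#1 VA=0x1400911 (r,kernel):
  [0] read 0x26 idx=10: raw=0x4B004 flags P=0 W=0 U=1 S=0
  ⇒ fault: PAGE_NOT_PRESENT  — 1 lookups
#2 VA=0x1A1A129 (r,kernel):
  [0] read 0x26 idx=13: raw=0x2E007 flags P=1 W=1 U=1 S=0
  [1] read 0x2E idx=26: raw=0x57000 flags P=0 W=0 U=0 S=0
  ⇒ fault: PAGE_NOT_PRESENT  — 2 lookups
#3 VA=0x4023CE (r,kernel):
  [0] read 0x26 idx=2: raw=0x2F007 flags P=1 W=1 U=1 S=0
  [1] read 0x2F idx=2: raw=0x31007 flags P=1 W=1 U=1 S=0
  ⇒ phys 0x313CE  [2 reads]
#4 VA=0x618413 (r,kernel):
  [0] read 0x26 idx=3: raw=0x32007 flags P=1 W=1 U=1 S=0
  [1] read 0x32 idx=24: raw=0x35007 flags P=1 W=1 U=1 S=0
  ⇒ phys 0x35413  [2 reads]

Access #0 PA: 0x2D630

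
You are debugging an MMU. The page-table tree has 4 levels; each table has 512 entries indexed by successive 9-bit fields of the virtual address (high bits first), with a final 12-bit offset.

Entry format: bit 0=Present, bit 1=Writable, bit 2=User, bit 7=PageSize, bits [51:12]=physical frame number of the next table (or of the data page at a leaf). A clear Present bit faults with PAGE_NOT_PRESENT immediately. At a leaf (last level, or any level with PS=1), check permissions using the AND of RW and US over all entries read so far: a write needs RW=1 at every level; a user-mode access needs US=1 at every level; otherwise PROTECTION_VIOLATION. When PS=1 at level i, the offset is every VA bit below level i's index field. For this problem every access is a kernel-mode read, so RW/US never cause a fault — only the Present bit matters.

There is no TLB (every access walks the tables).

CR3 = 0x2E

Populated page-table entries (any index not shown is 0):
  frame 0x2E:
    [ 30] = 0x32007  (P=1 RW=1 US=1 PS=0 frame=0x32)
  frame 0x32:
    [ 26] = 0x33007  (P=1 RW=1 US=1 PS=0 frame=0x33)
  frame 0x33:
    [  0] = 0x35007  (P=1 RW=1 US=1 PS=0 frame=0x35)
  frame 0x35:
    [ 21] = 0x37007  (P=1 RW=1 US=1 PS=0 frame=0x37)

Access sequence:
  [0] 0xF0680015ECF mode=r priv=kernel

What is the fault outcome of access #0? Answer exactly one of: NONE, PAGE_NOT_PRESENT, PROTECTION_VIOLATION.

Walk each access:
#0 VA=0xF0680015ECF (r,kernel):
  L0 @0x2E[30] → 0x32007  P=1,RW=1,US=1,PS=0
  L1 @0x32[26] → 0x33007  P=1,RW=1,US=1,PS=0
  L2 @0x33[0] → 0x35007  P=1,RW=1,US=1,PS=0
  L3 @0x35[21] → 0x37007  P=1,RW=1,US=1,PS=0
  ✓ 0x37ECF  — 4 lookups

Access #0 fault: NONE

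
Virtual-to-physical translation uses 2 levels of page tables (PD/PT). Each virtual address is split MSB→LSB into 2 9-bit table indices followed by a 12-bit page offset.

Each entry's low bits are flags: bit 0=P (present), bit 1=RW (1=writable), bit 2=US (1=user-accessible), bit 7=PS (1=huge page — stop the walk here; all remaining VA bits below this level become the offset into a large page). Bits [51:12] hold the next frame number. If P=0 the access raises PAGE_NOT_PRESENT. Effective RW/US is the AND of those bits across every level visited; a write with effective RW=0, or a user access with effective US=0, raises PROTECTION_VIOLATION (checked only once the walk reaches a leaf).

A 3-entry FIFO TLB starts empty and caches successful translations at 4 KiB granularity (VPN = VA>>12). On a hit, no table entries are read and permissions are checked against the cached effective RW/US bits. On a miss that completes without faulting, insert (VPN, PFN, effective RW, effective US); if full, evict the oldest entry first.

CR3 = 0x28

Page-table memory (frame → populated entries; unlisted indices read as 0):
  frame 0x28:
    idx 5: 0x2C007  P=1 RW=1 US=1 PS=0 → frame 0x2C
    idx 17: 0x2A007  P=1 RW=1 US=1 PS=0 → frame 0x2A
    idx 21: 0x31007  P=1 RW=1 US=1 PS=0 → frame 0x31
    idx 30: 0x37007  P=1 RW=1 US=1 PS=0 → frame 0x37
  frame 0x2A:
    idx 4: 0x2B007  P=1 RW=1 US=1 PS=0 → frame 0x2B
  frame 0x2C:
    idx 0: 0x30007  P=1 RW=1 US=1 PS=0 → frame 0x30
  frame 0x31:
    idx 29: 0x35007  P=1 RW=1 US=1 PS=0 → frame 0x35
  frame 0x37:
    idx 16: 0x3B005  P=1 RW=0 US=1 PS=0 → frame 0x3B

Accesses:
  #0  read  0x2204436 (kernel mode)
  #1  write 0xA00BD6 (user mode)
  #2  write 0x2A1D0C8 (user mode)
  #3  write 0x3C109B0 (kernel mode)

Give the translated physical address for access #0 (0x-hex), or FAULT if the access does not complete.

Trace:
#0 VA=0x2204436 (r,kernel):
  lvl0: tbl 0x28, slot 17 ⇒ 0x2A007 (P1/RW1/US1/PS0)
  lvl1: tbl 0x2A, slot 4 ⇒ 0x2B007 (P1/RW1/US1/PS0)
  ✓ 0x2B436  — 2 lookups
#1 VA=0xA00BD6 (w,user):
  lvl0: tbl 0x28, slot 5 ⇒ 0x2C007 (P1/RW1/US1/PS0)
  lvl1: tbl 0x2C, slot 0 ⇒ 0x30007 (P1/RW1/US1/PS0)
  ✓ 0x30BD6  — 2 lookups
#2 VA=0x2A1D0C8 (w,user):
  lvl0: tbl 0x28, slot 21 ⇒ 0x31007 (P1/RW1/US1/PS0)
  lvl1: tbl 0x31, slot 29 ⇒ 0x35007 (P1/RW1/US1/PS0)
  ✓ 0x350C8  — 2 lookups
#3 VA=0x3C109B0 (w,kernel):
  lvl0: tbl 0x28, slot 30 ⇒ 0x37007 (P1/RW1/US1/PS0)
  lvl1: tbl 0x37, slot 16 ⇒ 0x3B005 (P1/RW0/US1/PS0)
  → PROTECTION_VIOLATION  (2 entries read)

Access #0 PA: 0x2B436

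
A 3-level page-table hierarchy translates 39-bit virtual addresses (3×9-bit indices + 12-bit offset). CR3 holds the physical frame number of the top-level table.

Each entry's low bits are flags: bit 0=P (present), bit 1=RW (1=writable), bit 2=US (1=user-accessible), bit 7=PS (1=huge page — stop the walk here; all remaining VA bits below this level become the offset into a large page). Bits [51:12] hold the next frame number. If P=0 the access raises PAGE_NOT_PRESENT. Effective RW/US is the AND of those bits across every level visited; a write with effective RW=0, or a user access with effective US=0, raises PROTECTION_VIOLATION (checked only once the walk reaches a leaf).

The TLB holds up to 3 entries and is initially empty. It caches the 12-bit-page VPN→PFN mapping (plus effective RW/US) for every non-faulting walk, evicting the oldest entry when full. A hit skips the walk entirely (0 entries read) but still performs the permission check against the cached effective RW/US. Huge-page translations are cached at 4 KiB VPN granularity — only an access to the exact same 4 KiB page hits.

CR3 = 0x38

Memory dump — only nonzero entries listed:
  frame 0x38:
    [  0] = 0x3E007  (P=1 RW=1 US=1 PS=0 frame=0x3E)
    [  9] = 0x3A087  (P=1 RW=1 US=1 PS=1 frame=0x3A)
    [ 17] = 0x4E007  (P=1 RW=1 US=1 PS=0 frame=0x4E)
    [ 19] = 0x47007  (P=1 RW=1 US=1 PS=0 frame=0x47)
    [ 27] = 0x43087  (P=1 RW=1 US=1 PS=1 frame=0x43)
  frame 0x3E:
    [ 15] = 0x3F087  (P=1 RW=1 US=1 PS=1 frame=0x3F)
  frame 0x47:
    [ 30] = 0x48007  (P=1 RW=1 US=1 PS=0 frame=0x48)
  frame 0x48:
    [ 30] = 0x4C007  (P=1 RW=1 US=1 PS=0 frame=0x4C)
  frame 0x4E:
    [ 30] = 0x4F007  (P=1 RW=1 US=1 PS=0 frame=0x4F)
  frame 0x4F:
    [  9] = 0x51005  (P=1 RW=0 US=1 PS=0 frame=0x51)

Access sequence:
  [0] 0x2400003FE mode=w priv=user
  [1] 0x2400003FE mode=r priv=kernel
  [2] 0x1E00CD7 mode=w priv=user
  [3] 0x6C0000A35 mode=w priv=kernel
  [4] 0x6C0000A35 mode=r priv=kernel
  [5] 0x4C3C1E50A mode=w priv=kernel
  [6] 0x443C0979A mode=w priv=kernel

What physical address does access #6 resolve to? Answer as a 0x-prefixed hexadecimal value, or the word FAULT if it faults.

Per-access translation:
#0 VA=0x2400003FE (w,user):
  L0 @0x38[9] → 0x3A087  P=1,RW=1,US=1,PS=1
  ✓ 0x3A3FE (huge @L0)  — 1 lookups
#1 VA=0x2400003FE (r,kernel):
  TLB hit vpn=0x240000 → PA=0x3A3FE
#2 VA=0x1E00CD7 (w,user):
  L0 @0x38[0] → 0x3E007  P=1,RW=1,US=1,PS=0
  L1 @0x3E[15] → 0x3F087  P=1,RW=1,US=1,PS=1
  ✓ 0x3FCD7 (huge @L1)  — 2 lookups
#3 VA=0x6C0000A35 (w,kernel):
  L0 @0x38[27] → 0x43087  P=1,RW=1,US=1,PS=1
  ✓ 0x43A35 (huge @L0)  — 1 lookups
#4 VA=0x6C0000A35 (r,kernel):
  TLB hit vpn=0x6C0000 → PA=0x43A35
#5 VA=0x4C3C1E50A (w,kernel):
  L0 @0x38[19] → 0x47007  P=1,RW=1,US=1,PS=0
  L1 @0x47[30] → 0x48007  P=1,RW=1,US=1,PS=0
  L2 @0x48[30] → 0x4C007  P=1,RW=1,US=1,PS=0
  ✓ 0x4C50A  — 3 lookups
#6 VA=0x443C0979A (w,kernel):
  L0 @0x38[17] → 0x4E007  P=1,RW=1,US=1,PS=0
  L1 @0x4E[30] → 0x4F007  P=1,RW=1,US=1,PS=0
  L2 @0x4F[9] → 0x51005  P=1,RW=0,US=1,PS=0
  → PROTECTION_VIOLATION  (3 entries read)

Access #6 PA: FAULT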